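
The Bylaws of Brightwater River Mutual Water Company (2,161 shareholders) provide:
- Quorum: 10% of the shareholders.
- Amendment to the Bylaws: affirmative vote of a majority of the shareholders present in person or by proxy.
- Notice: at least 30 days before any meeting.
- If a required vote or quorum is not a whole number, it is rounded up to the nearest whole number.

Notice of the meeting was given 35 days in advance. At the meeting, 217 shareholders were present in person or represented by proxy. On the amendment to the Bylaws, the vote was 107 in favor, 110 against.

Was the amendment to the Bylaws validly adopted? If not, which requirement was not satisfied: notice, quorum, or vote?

Invalid — vote requirement not satisfied.

Notice: 35 days given; 30 required. Satisfied.
Quorum: 10% of 2,161 = 216.10, rounded up to 217; 217 present. Satisfied.
Vote: requires a majority of those present (217); a majority of 217 is 109, so 109 needed; 107 in favor. Not satisfied.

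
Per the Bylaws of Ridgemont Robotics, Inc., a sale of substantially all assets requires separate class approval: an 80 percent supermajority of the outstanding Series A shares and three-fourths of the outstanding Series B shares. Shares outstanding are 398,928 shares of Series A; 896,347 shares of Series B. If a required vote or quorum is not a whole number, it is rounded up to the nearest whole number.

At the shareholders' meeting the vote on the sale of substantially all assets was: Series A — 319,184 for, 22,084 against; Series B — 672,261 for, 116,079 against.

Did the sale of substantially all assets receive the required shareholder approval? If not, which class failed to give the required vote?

Approved — every class gave the required vote.

Series A: 4/5 of 398928 = 319142.40, rounded up to 319143; 319,143 required, 319,184 in favor — approved.
Series B: 3/4 of 896347 = 672260.25, rounded up to 672261; 672,261 required, 672,261 in favor — approved.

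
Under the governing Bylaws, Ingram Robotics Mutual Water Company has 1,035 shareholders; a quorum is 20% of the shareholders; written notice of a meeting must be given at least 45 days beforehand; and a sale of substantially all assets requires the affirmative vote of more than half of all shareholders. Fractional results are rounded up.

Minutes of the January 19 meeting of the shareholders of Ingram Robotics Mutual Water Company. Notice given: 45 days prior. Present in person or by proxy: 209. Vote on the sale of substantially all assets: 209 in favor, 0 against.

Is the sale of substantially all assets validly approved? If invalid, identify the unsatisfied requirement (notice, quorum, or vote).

Invalid — vote requirement not satisfied.

Notice: 45 days given; 45 required. Satisfied.
Quorum: 20% of 1,035 = 207; 209 present. Satisfied.
Vote: requires a majority of all shareholders (1,035); a majority of 1035 is 518, so 518 needed; 209 in favor. Not satisfied.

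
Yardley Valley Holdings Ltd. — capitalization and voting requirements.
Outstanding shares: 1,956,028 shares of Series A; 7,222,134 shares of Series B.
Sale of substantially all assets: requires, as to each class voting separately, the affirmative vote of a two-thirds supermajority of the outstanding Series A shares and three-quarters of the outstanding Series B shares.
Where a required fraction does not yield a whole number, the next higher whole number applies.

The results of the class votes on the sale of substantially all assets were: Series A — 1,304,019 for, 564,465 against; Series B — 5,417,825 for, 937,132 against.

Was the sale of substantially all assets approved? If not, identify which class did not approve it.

Series A: 2/3 of 1956028 = 1304018.67, rounded up to 1304019; 1,304,019 required, 1,304,019 in favor — approved.
Series B: 3/4 of 7222134 = 5416600.50, rounded up to 5416601; 5,416,601 required, 5,417,825 in favor — approved.

Approved — every class gave the required vote.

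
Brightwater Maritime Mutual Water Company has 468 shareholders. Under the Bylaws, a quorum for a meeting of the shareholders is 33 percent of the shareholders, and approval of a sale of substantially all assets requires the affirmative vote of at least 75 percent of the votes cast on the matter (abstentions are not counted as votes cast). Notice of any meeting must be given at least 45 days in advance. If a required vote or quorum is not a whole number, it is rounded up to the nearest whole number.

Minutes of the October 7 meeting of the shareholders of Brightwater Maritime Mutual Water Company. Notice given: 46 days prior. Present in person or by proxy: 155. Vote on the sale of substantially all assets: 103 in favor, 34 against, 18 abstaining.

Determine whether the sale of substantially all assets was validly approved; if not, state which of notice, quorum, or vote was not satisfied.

Notice: 46 days given; 45 required. Satisfied.
Quorum: 33% of 468 = 154.44, rounded up to 155; 155 present. Satisfied.
Vote: requires three-fourths of the votes cast (155 − 18 abstaining = 137); 3/4 of 137 = 102.75, rounded up to 103, so 103 needed; 103 in favor. Satisfied.

Valid — all requirements satisfied.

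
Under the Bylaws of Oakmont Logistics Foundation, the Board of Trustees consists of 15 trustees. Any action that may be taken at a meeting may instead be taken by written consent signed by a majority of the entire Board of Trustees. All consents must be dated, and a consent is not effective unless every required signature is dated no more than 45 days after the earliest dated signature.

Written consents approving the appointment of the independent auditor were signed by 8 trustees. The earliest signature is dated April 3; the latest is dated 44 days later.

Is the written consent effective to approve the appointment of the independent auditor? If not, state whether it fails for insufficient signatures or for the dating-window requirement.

Signatures required: a majority of 15 — a majority of 15 is 8, so 8 needed; 8 signed. Sufficient.
Dating window: the latest signature is 44 days after the earliest; the limit is 45 days. Within the window.

Effective — both the signature and dating-window requirements are satisfied.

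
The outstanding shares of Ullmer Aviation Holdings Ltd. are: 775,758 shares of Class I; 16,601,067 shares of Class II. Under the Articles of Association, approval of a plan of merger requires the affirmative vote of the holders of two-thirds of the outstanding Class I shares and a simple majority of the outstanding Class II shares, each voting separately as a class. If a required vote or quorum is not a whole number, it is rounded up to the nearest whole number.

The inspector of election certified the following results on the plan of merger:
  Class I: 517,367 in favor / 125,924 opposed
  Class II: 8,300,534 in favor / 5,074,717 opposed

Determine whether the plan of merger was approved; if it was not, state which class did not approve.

Class I: 2/3 of 775758 = 517172; 517,172 required, 517,367 in favor — approved.
Class II: a majority of 16601067 is 8300534; 8,300,534 required, 8,300,534 in favor — approved.

Approved — every class gave the required vote.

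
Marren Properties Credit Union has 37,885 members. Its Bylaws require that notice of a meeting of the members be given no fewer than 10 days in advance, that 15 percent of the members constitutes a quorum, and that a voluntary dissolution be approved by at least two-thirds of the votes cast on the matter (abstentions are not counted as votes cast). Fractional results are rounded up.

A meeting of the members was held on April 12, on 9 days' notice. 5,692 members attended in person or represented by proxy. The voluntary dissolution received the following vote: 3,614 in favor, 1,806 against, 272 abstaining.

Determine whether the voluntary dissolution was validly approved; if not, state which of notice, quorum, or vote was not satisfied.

Notice: 9 days given; 10 required. Not satisfied.
Quorum: 15% of 37,885 = 5,682.75, rounded up to 5,683; 5,692 present. Satisfied.
Vote: requires two-thirds of the votes cast (5,692 − 272 abstaining = 5,420); 2/3 of 5420 = 3613.33, rounded up to 3614, so 3,614 needed; 3,614 in favor. Satisfied.

Invalid — notice requirement not satisfied.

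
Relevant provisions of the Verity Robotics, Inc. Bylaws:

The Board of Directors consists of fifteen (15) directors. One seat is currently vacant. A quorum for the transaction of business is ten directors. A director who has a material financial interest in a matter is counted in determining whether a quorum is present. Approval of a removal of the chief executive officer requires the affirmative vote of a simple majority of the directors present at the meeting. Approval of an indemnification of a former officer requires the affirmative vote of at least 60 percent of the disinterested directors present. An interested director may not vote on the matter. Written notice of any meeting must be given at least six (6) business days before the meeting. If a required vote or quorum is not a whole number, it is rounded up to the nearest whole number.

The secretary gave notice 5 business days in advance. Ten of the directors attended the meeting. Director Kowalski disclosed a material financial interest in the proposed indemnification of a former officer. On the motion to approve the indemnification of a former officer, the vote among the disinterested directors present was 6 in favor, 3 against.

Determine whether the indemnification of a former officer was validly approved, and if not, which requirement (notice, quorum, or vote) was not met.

Notice: 5 business days given; 6 required (5 < 6). Not satisfied.
Quorum: 10 present (interested directors count toward quorum); quorum is 10. Satisfied.
Vote: the indemnification of a former officer requires three-fifths of the disinterested directors present (10 − 1 = 9). 3/5 of 9 = 5.40, rounded up to 6, so 6 affirmative votes are needed; 6 voted in favor. Satisfied.

Invalid — notice requirement not satisfied.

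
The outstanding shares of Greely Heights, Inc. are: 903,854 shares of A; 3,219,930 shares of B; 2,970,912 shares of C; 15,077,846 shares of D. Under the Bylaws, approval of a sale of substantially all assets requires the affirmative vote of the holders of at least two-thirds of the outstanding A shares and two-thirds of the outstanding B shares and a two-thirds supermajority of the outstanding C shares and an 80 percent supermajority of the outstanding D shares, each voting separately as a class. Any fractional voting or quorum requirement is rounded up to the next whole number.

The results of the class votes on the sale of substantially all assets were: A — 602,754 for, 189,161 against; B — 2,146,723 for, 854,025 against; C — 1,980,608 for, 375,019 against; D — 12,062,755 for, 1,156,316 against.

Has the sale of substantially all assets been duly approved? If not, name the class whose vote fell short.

Approved — every class gave the required vote.

A: 2/3 of 903854 = 602569.33, rounded up to 602570; 602,570 required, 602,754 in favor — approved.
B: 2/3 of 3219930 = 2146620; 2,146,620 required, 2,146,723 in favor — approved.
C: 2/3 of 2970912 = 1980608; 1,980,608 required, 1,980,608 in favor — approved.
D: 4/5 of 15077846 = 12062276.80, rounded up to 12062277; 12,062,277 required, 12,062,755 in favor — approved.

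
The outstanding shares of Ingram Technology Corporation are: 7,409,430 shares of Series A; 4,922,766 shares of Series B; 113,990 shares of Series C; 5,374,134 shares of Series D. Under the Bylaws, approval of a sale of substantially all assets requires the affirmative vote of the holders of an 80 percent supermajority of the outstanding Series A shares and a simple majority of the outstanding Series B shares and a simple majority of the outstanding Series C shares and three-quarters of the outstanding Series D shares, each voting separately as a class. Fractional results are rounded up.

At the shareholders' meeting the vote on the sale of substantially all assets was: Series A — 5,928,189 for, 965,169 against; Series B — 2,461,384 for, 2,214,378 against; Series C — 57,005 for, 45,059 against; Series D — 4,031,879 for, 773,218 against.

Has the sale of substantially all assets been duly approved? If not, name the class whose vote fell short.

Approved — every class gave the required vote.

Series A: 4/5 of 7409430 = 5927544; 5,927,544 required, 5,928,189 in favor — approved.
Series B: a majority of 4922766 is 2461384; 2,461,384 required, 2,461,384 in favor — approved.
Series C: a majority of 113990 is 56996; 56,996 required, 57,005 in favor — approved.
Series D: 3/4 of 5374134 = 4030600.50, rounded up to 4030601; 4,030,601 required, 4,031,879 in favor — approved.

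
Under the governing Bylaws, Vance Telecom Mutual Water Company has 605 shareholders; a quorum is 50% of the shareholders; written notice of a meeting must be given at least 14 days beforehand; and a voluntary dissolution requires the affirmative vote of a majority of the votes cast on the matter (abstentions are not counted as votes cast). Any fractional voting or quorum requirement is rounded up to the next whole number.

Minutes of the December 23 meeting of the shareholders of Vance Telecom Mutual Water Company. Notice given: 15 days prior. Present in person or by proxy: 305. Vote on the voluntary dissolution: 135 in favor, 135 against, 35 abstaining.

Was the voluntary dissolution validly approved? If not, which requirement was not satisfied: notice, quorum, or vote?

Notice: 15 days given; 14 required. Satisfied.
Quorum: 50% of 605 = 302.50, rounded up to 303; 305 present. Satisfied.
Vote: requires a majority of the votes cast (305 − 35 abstaining = 270); a majority of 270 is 136, so 136 needed; 135 in favor. Not satisfied.

Invalid — vote requirement not satisfied.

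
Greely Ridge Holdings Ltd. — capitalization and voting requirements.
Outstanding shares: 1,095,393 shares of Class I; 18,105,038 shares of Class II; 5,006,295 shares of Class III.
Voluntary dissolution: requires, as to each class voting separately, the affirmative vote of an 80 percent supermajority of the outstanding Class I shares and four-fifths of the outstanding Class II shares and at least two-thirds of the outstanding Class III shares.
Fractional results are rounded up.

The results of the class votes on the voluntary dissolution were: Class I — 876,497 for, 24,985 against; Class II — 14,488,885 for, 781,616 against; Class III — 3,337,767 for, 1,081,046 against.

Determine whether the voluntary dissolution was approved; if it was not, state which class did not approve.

Approved — every class gave the required vote.

Class I: 4/5 of 1095393 = 876314.40, rounded up to 876315; 876,315 required, 876,497 in favor — approved.
Class II: 4/5 of 18105038 = 14484030.40, rounded up to 14484031; 14,484,031 required, 14,488,885 in favor — approved.
Class III: 2/3 of 5006295 = 3337530; 3,337,530 required, 3,337,767 in favor — approved.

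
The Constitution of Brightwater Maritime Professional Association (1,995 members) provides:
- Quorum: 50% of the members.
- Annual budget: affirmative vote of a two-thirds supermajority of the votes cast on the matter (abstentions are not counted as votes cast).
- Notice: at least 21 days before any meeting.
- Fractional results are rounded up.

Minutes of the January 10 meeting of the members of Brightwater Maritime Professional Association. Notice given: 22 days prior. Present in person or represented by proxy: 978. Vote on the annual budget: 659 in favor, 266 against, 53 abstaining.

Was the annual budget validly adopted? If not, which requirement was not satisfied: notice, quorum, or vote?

Invalid — quorum requirement not satisfied.

Notice: 22 days given; 21 required. Satisfied.
Quorum: 50% of 1,995 = 997.50, rounded up to 998; 978 present. Not satisfied.
Vote: requires two-thirds of the votes cast (978 − 53 abstaining = 925); 2/3 of 925 = 616.67, rounded up to 617, so 617 needed; 659 in favor. Satisfied.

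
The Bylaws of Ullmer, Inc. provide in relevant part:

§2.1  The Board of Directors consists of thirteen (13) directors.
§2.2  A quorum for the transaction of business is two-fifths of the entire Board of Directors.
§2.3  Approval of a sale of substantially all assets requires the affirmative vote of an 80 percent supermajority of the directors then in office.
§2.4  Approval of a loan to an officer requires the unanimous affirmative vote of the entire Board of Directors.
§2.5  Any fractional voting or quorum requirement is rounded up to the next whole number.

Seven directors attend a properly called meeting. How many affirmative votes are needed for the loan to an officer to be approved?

The loan to an officer requires the unanimous vote of the entire Board of Directors (13).
Unanimous means all 13.
(Only 7 can vote, so the loan to an officer cannot pass at this meeting, but the required vote is still 13.)

13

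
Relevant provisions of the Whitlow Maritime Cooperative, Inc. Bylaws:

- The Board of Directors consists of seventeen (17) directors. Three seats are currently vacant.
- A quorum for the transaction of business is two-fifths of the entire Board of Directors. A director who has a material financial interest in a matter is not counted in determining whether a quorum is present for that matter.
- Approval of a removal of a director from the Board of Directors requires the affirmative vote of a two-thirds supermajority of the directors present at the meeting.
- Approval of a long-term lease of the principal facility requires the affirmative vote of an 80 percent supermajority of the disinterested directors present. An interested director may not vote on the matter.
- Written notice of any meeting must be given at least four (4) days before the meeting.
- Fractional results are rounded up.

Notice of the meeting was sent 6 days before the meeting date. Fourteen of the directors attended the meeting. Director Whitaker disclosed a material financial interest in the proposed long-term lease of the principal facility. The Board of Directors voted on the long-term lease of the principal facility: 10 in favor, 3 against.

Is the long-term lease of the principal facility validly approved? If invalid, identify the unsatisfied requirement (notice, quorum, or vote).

Notice: 6 days given; 4 required (6 ≥ 4). Satisfied.
Quorum: 14 present, but the 1 interested director does not count, leaving 13. Quorum is 7. Satisfied.
Vote: the long-term lease of the principal facility requires four-fifths of the disinterested directors present (14 − 1 = 13). 4/5 of 13 = 10.40, rounded up to 11, so 11 affirmative votes are needed; 10 voted in favor. Not satisfied.

Invalid — vote requirement not satisfied.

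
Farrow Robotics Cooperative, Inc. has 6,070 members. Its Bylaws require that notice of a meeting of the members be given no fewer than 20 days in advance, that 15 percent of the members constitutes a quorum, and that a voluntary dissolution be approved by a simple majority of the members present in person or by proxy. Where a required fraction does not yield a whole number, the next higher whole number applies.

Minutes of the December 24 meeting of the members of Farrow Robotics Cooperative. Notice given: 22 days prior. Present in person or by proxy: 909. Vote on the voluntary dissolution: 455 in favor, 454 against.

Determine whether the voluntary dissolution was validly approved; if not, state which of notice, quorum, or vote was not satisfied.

Invalid — quorum requirement not satisfied.

Notice: 22 days given; 20 required. Satisfied.
Quorum: 15% of 6,070 = 910.50, rounded up to 911; 909 present. Not satisfied.
Vote: requires a majority of those present (909); a majority of 909 is 455, so 455 needed; 455 in favor. Satisfied.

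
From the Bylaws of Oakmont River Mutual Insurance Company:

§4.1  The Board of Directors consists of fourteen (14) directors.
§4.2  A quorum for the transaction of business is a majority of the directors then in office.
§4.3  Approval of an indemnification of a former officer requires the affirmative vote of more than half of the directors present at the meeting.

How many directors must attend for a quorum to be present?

A majority of 14 is 8.

8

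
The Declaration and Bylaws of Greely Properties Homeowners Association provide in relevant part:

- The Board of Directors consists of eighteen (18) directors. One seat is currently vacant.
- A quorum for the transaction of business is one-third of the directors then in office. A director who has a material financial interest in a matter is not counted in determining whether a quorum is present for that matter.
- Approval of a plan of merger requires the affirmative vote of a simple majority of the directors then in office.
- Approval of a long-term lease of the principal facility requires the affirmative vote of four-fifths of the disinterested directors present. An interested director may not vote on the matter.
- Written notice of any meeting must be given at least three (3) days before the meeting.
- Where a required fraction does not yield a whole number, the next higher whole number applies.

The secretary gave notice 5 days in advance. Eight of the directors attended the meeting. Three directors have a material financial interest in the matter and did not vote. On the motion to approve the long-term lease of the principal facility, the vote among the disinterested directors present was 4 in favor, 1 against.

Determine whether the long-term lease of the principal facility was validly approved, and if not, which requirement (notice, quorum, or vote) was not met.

Notice: 5 days given; 3 required (5 ≥ 3). Satisfied.
Quorum: 8 present, but the 3 interested directors do not count, leaving 5. Quorum is 6. Not satisfied.
Vote: the long-term lease of the principal facility requires four-fifths of the disinterested directors present (8 − 3 = 5). 4/5 of 5 = 4, so 4 affirmative votes are needed; 4 voted in favor. Satisfied. (Moot — without a quorum no business can be validly transacted.)

Invalid — quorum requirement not satisfied.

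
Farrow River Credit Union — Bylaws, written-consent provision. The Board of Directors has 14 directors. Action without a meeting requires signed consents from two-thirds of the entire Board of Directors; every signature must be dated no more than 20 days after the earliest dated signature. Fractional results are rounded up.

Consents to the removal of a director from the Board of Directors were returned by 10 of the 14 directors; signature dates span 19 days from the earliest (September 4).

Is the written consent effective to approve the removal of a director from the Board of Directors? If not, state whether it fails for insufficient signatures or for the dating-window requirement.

Effective — both the signature and dating-window requirements are satisfied.

Signatures required: two-thirds of 14 — 2/3 of 14 = 9.33, rounded up to 10, so 10 needed; 10 signed. Sufficient.
Dating window: the latest signature is 19 days after the earliest; the limit is 20 days. Within the window.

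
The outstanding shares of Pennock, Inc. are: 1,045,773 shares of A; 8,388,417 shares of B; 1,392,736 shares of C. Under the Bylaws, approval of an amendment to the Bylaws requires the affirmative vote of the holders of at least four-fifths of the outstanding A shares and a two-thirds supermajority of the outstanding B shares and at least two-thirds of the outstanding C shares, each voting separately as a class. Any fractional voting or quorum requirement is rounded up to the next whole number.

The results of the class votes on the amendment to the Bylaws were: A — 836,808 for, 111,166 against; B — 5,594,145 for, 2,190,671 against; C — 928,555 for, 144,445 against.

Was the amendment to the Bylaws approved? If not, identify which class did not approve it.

A: 4/5 of 1045773 = 836618.40, rounded up to 836619; 836,619 required, 836,808 in favor — approved.
B: 2/3 of 8388417 = 5592278; 5,592,278 required, 5,594,145 in favor — approved.
C: 2/3 of 1392736 = 928490.67, rounded up to 928491; 928,491 required, 928,555 in favor — approved.

Approved — every class gave the required vote.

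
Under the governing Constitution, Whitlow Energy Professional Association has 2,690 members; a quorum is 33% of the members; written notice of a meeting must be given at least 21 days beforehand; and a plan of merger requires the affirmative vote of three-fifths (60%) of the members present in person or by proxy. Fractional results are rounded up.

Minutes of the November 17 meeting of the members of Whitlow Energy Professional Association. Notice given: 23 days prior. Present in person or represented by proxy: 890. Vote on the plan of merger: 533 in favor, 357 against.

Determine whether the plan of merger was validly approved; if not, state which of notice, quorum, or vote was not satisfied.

Notice: 23 days given; 21 required. Satisfied.
Quorum: 33% of 2,690 = 887.70, rounded up to 888; 890 present. Satisfied.
Vote: requires three-fifths of those present (890); 3/5 of 890 = 534, so 534 needed; 533 in favor. Not satisfied.

Invalid — vote requirement not satisfied.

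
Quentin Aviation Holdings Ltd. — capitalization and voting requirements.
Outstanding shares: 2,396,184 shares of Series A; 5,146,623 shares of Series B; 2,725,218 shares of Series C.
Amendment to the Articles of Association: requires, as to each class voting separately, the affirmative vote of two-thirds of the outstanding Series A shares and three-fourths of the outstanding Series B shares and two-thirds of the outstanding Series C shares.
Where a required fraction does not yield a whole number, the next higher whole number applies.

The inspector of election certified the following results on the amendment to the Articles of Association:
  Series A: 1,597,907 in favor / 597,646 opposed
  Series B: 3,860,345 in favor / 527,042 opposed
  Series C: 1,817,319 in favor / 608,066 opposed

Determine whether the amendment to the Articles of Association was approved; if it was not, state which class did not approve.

Series A: 2/3 of 2396184 = 1597456; 1,597,456 required, 1,597,907 in favor — approved.
Series B: 3/4 of 5146623 = 3859967.25, rounded up to 3859968; 3,859,968 required, 3,860,345 in favor — approved.
Series C: 2/3 of 2725218 = 1816812; 1,816,812 required, 1,817,319 in favor — approved.

Approved — every class gave the required vote.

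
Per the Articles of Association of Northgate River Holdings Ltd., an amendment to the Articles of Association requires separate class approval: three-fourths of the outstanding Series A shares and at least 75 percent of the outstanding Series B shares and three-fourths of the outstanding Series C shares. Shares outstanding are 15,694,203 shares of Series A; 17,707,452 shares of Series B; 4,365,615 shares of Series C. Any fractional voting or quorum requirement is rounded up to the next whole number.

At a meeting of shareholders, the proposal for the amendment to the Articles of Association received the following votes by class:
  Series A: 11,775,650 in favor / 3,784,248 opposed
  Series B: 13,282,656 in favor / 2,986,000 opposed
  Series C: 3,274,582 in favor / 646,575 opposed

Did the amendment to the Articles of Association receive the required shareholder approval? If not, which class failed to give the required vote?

Series A: 3/4 of 15694203 = 11770652.25, rounded up to 11770653; 11,770,653 required, 11,775,650 in favor — approved.
Series B: 3/4 of 17707452 = 13280589; 13,280,589 required, 13,282,656 in favor — approved.
Series C: 3/4 of 4365615 = 3274211.25, rounded up to 3274212; 3,274,212 required, 3,274,582 in favor — approved.

Approved — every class gave the required vote.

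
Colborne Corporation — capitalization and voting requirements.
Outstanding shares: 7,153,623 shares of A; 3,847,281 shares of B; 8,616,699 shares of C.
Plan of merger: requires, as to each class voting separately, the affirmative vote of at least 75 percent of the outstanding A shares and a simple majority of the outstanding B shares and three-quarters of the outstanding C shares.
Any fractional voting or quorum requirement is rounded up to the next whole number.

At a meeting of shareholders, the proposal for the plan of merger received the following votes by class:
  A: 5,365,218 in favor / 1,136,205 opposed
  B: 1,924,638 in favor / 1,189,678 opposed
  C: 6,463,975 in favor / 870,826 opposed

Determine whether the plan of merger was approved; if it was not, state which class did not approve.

A: 3/4 of 7153623 = 5365217.25, rounded up to 5365218; 5,365,218 required, 5,365,218 in favor — approved.
B: a majority of 3847281 is 1923641; 1,923,641 required, 1,924,638 in favor — approved.
C: 3/4 of 8616699 = 6462524.25, rounded up to 6462525; 6,462,525 required, 6,463,975 in favor — approved.

Approved — every class gave the required vote.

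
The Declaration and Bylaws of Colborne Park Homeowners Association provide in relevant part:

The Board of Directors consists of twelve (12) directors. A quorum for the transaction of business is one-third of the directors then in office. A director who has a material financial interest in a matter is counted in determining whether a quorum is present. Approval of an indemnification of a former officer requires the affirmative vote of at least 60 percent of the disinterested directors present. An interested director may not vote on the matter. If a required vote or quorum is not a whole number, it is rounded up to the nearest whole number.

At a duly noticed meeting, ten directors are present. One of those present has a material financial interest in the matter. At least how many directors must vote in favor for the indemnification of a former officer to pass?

The indemnification of a former officer requires three-fifths of the disinterested directors present (10 − 1 = 9).
3/5 of 9 = 5.40, rounded up to 6.

6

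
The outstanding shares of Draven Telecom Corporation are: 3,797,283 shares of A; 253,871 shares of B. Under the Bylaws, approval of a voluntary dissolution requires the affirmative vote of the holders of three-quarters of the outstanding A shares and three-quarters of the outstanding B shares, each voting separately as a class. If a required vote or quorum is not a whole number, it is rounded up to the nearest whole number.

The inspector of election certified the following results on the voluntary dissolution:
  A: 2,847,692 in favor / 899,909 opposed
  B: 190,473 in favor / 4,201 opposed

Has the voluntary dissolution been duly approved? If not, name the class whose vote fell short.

A: 3/4 of 3797283 = 2847962.25, rounded up to 2847963; 2,847,963 required, 2,847,692 in favor — not approved.
B: 3/4 of 253871 = 190403.25, rounded up to 190404; 190,404 required, 190,473 in favor — approved.

Not approved — the A shares did not give the required vote.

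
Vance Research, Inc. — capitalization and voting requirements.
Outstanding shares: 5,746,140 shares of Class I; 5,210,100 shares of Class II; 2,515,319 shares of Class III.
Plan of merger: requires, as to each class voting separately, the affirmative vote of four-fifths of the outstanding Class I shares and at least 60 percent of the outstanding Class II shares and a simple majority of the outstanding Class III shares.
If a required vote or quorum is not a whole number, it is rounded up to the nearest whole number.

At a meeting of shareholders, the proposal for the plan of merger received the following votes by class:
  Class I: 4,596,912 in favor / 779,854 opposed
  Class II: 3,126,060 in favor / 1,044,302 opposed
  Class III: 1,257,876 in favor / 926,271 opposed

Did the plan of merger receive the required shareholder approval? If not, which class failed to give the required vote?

Approved — every class gave the required vote.

Class I: 4/5 of 5746140 = 4596912; 4,596,912 required, 4,596,912 in favor — approved.
Class II: 3/5 of 5210100 = 3126060; 3,126,060 required, 3,126,060 in favor — approved.
Class III: a majority of 2515319 is 1257660; 1,257,660 required, 1,257,876 in favor — approved.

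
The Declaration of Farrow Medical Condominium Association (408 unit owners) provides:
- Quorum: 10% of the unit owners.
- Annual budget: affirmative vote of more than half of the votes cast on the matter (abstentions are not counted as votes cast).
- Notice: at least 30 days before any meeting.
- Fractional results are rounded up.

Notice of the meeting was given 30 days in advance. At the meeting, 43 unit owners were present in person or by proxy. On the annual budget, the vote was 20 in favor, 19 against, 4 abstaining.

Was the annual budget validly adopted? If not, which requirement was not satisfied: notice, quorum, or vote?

Valid — all requirements satisfied.

Notice: 30 days given; 30 required. Satisfied.
Quorum: 10% of 408 = 40.80, rounded up to 41; 43 present. Satisfied.
Vote: requires a majority of the votes cast (43 − 4 abstaining = 39); a majority of 39 is 20, so 20 needed; 20 in favor. Satisfied.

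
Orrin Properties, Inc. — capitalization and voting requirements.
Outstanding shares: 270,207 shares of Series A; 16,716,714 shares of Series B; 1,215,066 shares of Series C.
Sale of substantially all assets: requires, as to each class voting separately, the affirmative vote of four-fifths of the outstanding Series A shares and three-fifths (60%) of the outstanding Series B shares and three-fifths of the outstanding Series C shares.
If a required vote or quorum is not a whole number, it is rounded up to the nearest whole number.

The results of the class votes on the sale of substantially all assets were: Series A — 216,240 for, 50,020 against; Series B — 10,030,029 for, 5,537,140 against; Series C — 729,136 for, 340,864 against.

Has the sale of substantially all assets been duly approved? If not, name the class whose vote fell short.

Approved — every class gave the required vote.

Series A: 4/5 of 270207 = 216165.60, rounded up to 216166; 216,166 required, 216,240 in favor — approved.
Series B: 3/5 of 16716714 = 10030028.40, rounded up to 10030029; 10,030,029 required, 10,030,029 in favor — approved.
Series C: 3/5 of 1215066 = 729039.60, rounded up to 729040; 729,040 required, 729,136 in favor — approved.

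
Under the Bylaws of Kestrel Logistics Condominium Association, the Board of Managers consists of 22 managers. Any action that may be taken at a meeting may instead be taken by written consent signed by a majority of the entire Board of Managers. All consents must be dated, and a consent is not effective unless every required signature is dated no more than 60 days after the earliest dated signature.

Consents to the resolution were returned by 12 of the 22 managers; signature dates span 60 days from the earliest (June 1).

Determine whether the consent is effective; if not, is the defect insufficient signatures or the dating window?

Signatures required: a majority of 22 — a majority of 22 is 12, so 12 needed; 12 signed. Sufficient.
Dating window: the latest signature is 60 days after the earliest; the limit is 60 days. Within the window.

Effective — both the signature and dating-window requirements are satisfied.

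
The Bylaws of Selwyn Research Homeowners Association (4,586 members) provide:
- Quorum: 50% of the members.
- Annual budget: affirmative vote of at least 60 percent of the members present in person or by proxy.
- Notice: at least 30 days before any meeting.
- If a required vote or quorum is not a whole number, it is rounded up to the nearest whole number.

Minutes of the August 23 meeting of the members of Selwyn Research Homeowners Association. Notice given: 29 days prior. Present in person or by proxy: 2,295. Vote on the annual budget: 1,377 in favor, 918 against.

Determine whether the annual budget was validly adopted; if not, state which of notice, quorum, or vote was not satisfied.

Invalid — notice requirement not satisfied.

Notice: 29 days given; 30 required. Not satisfied.
Quorum: 50% of 4,586 = 2,293; 2,295 present. Satisfied.
Vote: requires three-fifths of those present (2,295); 3/5 of 2295 = 1377, so 1,377 needed; 1,377 in favor. Satisfied.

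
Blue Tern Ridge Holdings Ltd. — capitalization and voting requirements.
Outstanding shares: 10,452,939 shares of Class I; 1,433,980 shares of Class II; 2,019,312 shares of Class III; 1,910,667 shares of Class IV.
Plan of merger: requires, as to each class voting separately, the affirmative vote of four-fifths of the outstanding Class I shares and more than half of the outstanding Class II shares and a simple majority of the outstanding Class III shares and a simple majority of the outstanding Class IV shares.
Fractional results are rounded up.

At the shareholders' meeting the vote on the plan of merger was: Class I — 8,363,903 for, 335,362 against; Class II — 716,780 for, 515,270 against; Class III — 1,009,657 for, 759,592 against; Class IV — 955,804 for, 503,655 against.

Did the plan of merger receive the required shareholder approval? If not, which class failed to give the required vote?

Class I: 4/5 of 10452939 = 8362351.20, rounded up to 8362352; 8,362,352 required, 8,363,903 in favor — approved.
Class II: a majority of 1433980 is 716991; 716,991 required, 716,780 in favor — not approved.
Class III: a majority of 2019312 is 1009657; 1,009,657 required, 1,009,657 in favor — approved.
Class IV: a majority of 1910667 is 955334; 955,334 required, 955,804 in favor — approved.

Not approved — the Class II shares did not give the required vote.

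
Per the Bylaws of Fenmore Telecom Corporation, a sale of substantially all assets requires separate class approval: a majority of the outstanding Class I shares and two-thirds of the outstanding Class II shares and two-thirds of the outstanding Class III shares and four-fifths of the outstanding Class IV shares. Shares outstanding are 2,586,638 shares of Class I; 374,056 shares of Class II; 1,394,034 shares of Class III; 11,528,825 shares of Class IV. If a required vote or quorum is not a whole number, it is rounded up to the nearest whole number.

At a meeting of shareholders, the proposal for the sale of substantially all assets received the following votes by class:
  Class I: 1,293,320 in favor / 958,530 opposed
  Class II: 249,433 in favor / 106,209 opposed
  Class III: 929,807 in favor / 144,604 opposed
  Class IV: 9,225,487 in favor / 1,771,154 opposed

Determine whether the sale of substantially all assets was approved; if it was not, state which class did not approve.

Class I: a majority of 2586638 is 1293320; 1,293,320 required, 1,293,320 in favor — approved.
Class II: 2/3 of 374056 = 249370.67, rounded up to 249371; 249,371 required, 249,433 in favor — approved.
Class III: 2/3 of 1394034 = 929356; 929,356 required, 929,807 in favor — approved.
Class IV: 4/5 of 11528825 = 9223060; 9,223,060 required, 9,225,487 in favor — approved.

Approved — every class gave the required vote.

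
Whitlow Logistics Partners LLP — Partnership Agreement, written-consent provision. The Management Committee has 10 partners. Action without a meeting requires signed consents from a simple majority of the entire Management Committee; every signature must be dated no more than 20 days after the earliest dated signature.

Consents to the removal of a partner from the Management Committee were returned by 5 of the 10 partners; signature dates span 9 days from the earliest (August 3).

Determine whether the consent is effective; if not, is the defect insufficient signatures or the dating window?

Signatures required: a simple majority of 10 — a majority of 10 is 6, so 6 needed; 5 signed. Insufficient.
Dating window: the latest signature is 9 days after the earliest; the limit is 20 days. Within the window.

Not effective — insufficient signatures.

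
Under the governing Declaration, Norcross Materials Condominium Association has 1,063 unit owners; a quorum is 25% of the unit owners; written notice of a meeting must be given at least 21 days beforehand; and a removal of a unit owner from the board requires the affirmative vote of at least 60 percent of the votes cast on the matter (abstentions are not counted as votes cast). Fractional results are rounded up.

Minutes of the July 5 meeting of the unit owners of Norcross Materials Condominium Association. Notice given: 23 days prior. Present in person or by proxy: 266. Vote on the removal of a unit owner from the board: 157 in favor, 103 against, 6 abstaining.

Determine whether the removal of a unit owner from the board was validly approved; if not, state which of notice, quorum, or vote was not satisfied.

Notice: 23 days given; 21 required. Satisfied.
Quorum: 25% of 1,063 = 265.75, rounded up to 266; 266 present. Satisfied.
Vote: requires three-fifths of the votes cast (266 − 6 abstaining = 260); 3/5 of 260 = 156, so 156 needed; 157 in favor. Satisfied.

Valid — all requirements satisfied.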